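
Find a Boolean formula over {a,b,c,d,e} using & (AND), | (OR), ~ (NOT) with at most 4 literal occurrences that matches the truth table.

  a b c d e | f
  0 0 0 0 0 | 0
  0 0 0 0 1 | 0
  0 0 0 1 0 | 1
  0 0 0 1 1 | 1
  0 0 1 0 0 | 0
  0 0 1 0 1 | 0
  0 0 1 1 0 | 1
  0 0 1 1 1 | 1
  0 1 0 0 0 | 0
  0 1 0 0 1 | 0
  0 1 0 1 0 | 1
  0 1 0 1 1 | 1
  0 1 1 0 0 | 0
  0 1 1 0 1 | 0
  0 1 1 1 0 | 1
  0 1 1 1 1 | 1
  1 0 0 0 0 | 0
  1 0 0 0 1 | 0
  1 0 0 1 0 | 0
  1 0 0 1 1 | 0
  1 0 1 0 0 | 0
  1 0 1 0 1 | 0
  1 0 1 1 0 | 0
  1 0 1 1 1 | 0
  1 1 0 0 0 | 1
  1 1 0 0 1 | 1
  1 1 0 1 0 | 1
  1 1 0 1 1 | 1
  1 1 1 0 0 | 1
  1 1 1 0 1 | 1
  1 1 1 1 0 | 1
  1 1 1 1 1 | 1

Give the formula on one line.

  ~a = 11111111111111110000000000000000
  (b | ~a) = 11111111111111110000000011111111
  (a | d) = 00110011001100111111111111111111
  ((b | ~a) & (a | d)) = 00110011001100110000000011111111

((b | ~a) & (a | d))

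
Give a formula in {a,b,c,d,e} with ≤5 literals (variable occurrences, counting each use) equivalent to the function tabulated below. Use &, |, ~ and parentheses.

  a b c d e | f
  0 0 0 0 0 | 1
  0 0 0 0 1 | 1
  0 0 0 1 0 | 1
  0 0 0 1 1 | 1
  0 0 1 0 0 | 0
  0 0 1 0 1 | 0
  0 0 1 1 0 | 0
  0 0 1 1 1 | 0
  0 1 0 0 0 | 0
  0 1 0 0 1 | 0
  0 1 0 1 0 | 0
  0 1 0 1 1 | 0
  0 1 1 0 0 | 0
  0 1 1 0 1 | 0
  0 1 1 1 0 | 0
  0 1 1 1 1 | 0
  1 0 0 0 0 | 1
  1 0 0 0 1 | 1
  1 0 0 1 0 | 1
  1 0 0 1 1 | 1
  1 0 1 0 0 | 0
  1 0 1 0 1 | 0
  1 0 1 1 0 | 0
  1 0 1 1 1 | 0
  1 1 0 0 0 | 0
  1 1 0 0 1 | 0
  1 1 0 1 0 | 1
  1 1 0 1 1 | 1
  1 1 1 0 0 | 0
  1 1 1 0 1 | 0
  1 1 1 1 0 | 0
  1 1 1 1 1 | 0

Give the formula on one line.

(~c & (~b | (a & d)))

  ~c = 11110000111100001111000011110000
  ~b = 11111111000000001111111100000000
  (a & d) = 00000000000000000011001100110011
  (~b | (a & d)) = 11111111000000001111111100110011
  (~c & (~b | (a & d))) = 11110000000000001111000000110000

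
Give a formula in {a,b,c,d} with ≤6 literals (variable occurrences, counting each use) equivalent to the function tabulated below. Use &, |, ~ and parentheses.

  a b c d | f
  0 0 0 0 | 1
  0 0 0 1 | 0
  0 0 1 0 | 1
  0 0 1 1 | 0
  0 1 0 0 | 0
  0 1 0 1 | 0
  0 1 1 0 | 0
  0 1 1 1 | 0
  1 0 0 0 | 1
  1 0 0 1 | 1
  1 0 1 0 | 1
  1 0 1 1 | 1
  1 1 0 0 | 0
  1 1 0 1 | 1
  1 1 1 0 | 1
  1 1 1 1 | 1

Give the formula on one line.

  (c | d) = 0111011101110111
  (a & (c | d)) = 0000000001110111
  ~d = 1010101010101010
  ~b = 1111000011110000
  (~d & ~b) = 1010000010100000
  ((a & (c | d)) | (~d & ~b)) = 1010000011110111

((a & (c | d)) | (~d & ~b))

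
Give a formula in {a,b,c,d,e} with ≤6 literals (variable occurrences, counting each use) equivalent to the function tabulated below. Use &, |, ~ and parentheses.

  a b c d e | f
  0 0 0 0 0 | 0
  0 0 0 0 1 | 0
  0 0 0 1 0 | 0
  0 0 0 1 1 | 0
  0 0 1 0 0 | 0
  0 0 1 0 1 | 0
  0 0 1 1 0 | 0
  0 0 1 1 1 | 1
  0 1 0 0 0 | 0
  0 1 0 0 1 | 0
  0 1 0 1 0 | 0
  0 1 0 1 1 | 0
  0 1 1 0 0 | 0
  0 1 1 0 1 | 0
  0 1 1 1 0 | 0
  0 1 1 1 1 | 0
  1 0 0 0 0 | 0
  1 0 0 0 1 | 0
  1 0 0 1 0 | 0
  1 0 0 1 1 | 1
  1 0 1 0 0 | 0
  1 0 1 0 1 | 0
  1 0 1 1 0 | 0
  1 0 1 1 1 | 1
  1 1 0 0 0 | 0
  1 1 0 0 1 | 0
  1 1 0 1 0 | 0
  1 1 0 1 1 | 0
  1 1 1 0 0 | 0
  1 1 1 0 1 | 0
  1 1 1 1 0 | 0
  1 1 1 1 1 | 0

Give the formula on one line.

((a | (c | ~e)) & (e & (~b & d)))

  ~e = 10101010101010101010101010101010
  (c | ~e) = 10101111101011111010111110101111
  (a | (c | ~e)) = 10101111101011111111111111111111
  ~b = 11111111000000001111111100000000
  (~b & d) = 00110011000000000011001100000000
  (e & (~b & d)) = 00010001000000000001000100000000
  ((a | (c | ~e)) & (e & (~b & d))) = 00000001000000000001000100000000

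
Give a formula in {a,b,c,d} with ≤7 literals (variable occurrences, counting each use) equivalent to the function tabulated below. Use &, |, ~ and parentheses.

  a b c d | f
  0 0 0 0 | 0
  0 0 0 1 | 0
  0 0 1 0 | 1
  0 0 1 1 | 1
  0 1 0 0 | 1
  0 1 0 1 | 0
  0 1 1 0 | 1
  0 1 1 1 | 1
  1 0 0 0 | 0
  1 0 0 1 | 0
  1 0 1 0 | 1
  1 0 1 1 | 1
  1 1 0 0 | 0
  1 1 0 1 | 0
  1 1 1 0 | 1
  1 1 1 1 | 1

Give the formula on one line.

  ~a = 1111111100000000
  ~d = 1010101010101010
  (c | ~d) = 1011101110111011
  (~a & (c | ~d)) = 1011101100000000
  (b & (~a & (c | ~d))) = 0000101100000000
  (c | (b & (~a & (c | ~d)))) = 0011101100110011

(c | (b & (~a & (c | ~d))))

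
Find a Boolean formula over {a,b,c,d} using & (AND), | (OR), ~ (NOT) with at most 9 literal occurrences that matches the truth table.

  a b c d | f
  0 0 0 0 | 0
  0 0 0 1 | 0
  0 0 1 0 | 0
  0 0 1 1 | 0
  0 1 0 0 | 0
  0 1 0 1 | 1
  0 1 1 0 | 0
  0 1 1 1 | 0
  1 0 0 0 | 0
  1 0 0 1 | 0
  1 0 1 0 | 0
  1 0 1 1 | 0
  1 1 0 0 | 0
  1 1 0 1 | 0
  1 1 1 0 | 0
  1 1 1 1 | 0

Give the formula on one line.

(((c | (~a | ~d)) & (~c | ~d)) & (b & d))

  ~a = 1111111100000000
  ~d = 1010101010101010
  (~a | ~d) = 1111111110101010
  (c | (~a | ~d)) = 1111111110111011
  ~c = 1100110011001100
  (~c | ~d) = 1110111011101110
  ((c | (~a | ~d)) & (~c | ~d)) = 1110111010101010
  (b & d) = 0000010100000101
  (((c | (~a | ~d)) & (~c | ~d)) & (b & d)) = 0000010000000000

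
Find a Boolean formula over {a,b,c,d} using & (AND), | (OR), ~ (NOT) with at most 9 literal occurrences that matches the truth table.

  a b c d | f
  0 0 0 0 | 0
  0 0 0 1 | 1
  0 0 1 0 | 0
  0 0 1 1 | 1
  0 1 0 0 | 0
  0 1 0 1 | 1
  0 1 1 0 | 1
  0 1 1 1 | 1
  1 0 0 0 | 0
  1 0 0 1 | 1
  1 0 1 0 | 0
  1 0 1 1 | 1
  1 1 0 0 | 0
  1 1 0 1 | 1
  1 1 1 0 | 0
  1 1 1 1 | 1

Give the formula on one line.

(d | ((~a & c) & ((~a | (~d & c)) & b)))

  ~a = 1111111100000000
  (~a & c) = 0011001100000000
  ~d = 1010101010101010
  (~d & c) = 0010001000100010
  (~a | (~d & c)) = 1111111100100010
  ((~a | (~d & c)) & b) = 0000111100000010
  ((~a & c) & ((~a | (~d & c)) & b)) = 0000001100000000
  (d | ((~a & c) & ((~a | (~d & c)) & b))) = 0101011101010101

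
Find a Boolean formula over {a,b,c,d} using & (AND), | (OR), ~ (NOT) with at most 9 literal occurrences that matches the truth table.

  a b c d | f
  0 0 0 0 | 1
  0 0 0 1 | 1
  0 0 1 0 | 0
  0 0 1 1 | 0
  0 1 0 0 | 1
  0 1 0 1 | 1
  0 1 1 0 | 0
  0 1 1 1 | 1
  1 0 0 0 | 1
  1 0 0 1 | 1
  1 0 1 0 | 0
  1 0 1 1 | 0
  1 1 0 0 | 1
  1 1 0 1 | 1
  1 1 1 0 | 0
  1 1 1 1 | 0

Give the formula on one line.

  (c & b) = 0000001100000011
  ~a = 1111111100000000
  (d & ~a) = 0101010100000000
  (b & (d & ~a)) = 0000010100000000
  ((c & b) & (b & (d & ~a))) = 0000000100000000
  ~c = 1100110011001100
  (((c & b) & (b & (d & ~a))) | ~c) = 1100110111001100

(((c & b) & (b & (d & ~a))) | ~c)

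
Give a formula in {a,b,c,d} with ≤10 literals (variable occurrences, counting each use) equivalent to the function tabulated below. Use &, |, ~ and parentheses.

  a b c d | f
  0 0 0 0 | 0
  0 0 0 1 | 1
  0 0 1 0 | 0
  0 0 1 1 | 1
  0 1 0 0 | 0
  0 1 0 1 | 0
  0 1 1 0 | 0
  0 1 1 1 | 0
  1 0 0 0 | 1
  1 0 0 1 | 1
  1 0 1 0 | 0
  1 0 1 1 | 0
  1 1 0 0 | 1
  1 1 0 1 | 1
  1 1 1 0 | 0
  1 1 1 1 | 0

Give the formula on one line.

  ~a = 1111111100000000
  ~c = 1100110011001100
  (~a | ~c) = 1111111111001100
  (d & ~a) = 0101010100000000
  (a | (d & ~a)) = 0101010111111111
  ((~a | ~c) & (a | (d & ~a))) = 0101010111001100
  ~b = 1111000011110000
  (~b | a) = 1111000011111111
  (((~a | ~c) & (a | (d & ~a))) & (~b | a)) = 0101000011001100

(((~a | ~c) & (a | (d & ~a))) & (~b | a))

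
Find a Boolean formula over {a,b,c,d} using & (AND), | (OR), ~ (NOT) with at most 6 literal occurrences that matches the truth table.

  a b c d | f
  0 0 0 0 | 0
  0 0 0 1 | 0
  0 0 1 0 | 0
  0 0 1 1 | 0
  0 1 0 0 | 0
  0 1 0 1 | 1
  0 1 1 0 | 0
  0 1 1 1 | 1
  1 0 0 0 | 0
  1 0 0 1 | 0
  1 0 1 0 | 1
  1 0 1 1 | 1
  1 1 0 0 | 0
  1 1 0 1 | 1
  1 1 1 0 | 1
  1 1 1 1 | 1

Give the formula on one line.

((b & d) | (a & c))

  (b & d) = 0000010100000101
  (a & c) = 0000000000110011
  ((b & d) | (a & c)) = 0000010100110111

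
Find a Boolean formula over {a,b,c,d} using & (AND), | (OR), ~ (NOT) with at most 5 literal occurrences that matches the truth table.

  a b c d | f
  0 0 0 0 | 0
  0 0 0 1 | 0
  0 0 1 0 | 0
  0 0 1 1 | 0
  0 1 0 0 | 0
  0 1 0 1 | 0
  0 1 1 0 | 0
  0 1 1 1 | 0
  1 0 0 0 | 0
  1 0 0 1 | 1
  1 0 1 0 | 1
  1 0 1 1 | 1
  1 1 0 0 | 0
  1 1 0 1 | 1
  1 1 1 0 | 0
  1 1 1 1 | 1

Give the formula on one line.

((d | (~b & (c & a))) & a)

  ~b = 1111000011110000
  (c & a) = 0000000000110011
  (~b & (c & a)) = 0000000000110000
  (d | (~b & (c & a))) = 0101010101110101
  ((d | (~b & (c & a))) & a) = 0000000001110101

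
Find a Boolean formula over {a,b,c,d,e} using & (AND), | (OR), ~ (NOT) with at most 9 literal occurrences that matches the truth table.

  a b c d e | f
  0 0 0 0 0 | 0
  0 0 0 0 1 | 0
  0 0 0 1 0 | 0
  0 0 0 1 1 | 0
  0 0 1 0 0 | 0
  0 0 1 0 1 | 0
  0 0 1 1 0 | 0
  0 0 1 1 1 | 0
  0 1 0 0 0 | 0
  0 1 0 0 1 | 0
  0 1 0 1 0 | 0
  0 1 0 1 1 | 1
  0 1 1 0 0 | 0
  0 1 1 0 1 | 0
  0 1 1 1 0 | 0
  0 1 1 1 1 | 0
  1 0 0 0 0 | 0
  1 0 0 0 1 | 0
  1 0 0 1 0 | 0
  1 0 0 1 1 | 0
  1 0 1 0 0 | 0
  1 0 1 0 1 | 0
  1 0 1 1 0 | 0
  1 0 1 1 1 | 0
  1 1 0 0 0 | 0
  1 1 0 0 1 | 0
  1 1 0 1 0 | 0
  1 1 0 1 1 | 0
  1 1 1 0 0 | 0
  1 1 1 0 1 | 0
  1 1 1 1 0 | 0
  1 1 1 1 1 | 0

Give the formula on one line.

  ~a = 11111111111111110000000000000000
  (b & ~a) = 00000000111111110000000000000000
  ((b & ~a) & d) = 00000000001100110000000000000000
  (d & e) = 00010001000100010001000100010001
  (a | (d & e)) = 00010001000100011111111111111111
  ~c = 11110000111100001111000011110000
  (~a | e) = 11111111111111110101010101010101
  (~c & (~a | e)) = 11110000111100000101000001010000
  ((a | (d & e)) & (~c & (~a | e))) = 00010000000100000101000001010000
  (((b & ~a) & d) & ((a | (d & e)) & (~c & (~a | e)))) = 00000000000100000000000000000000

(((b & ~a) & d) & ((a | (d & e)) & (~c & (~a | e))))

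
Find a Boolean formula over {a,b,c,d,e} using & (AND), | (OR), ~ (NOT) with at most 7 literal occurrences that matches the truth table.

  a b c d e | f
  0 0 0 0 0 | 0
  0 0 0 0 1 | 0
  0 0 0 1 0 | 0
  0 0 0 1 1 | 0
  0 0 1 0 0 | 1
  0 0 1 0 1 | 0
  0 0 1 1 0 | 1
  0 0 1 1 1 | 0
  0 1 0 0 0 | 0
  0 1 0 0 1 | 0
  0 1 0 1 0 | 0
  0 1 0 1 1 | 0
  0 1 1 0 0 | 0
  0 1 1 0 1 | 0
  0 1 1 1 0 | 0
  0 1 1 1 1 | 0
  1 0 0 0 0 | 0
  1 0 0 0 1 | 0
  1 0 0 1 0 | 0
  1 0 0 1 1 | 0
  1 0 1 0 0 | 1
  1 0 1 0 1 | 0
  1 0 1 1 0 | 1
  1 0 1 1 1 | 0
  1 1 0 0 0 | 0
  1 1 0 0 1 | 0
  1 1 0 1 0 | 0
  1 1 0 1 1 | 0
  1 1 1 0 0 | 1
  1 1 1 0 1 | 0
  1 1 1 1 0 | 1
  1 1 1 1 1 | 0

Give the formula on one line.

(c & ((a | ~b) & ~e))

  ~b = 11111111000000001111111100000000
  (a | ~b) = 11111111000000001111111111111111
  ~e = 10101010101010101010101010101010
  ((a | ~b) & ~e) = 10101010000000001010101010101010
  (c & ((a | ~b) & ~e)) = 00001010000000000000101000001010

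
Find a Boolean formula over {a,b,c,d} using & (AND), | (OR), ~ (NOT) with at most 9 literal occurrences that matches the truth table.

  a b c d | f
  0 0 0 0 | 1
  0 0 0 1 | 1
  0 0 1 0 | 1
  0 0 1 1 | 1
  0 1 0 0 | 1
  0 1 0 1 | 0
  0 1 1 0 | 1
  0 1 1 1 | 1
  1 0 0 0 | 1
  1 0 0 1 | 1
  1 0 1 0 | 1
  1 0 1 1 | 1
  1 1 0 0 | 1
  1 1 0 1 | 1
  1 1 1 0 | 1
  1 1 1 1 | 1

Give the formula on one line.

((((~a & ~b) | a) | c) | (b & ~d))

  ~a = 1111111100000000
  ~b = 1111000011110000
  (~a & ~b) = 1111000000000000
  ((~a & ~b) | a) = 1111000011111111
  (((~a & ~b) | a) | c) = 1111001111111111
  ~d = 1010101010101010
  (b & ~d) = 0000101000001010
  ((((~a & ~b) | a) | c) | (b & ~d)) = 1111101111111111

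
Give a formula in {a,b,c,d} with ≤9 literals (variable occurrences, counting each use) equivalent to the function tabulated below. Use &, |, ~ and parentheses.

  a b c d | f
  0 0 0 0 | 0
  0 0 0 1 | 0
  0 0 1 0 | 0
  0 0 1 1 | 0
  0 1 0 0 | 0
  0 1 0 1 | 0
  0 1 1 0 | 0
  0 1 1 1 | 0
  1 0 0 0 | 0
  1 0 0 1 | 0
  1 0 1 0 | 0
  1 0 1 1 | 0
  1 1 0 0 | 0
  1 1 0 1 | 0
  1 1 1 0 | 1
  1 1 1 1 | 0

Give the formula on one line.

(((c | ~b) & (~d & b)) & (a | (~c & (c | b))))

  ~b = 1111000011110000
  (c | ~b) = 1111001111110011
  ~d = 1010101010101010
  (~d & b) = 0000101000001010
  ((c | ~b) & (~d & b)) = 0000001000000010
  ~c = 1100110011001100
  (c | b) = 0011111100111111
  (~c & (c | b)) = 0000110000001100
  (a | (~c & (c | b))) = 0000110011111111
  (((c | ~b) & (~d & b)) & (a | (~c & (c | b)))) = 0000000000000010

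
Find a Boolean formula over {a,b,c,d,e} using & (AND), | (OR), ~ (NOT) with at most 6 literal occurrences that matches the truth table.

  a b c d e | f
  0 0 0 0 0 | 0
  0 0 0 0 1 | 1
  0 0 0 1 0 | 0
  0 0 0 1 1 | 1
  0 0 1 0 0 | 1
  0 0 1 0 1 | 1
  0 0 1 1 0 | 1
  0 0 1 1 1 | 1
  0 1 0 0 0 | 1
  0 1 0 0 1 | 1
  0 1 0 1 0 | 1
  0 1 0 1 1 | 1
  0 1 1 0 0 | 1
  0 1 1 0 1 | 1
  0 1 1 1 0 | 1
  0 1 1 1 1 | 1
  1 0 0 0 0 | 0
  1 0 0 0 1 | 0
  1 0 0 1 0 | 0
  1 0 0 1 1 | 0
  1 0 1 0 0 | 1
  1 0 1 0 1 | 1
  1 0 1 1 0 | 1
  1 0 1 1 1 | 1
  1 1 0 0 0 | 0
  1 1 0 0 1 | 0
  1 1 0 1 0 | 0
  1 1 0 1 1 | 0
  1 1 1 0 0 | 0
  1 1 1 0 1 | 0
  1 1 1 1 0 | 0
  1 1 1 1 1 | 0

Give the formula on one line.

  (e | b) = 01010101111111110101010111111111
  ~a = 11111111111111110000000000000000
  ((e | b) & ~a) = 01010101111111110000000000000000
  ~b = 11111111000000001111111100000000
  (~b & c) = 00001111000000000000111100000000
  (((e | b) & ~a) | (~b & c)) = 01011111111111110000111100000000

(((e | b) & ~a) | (~b & c))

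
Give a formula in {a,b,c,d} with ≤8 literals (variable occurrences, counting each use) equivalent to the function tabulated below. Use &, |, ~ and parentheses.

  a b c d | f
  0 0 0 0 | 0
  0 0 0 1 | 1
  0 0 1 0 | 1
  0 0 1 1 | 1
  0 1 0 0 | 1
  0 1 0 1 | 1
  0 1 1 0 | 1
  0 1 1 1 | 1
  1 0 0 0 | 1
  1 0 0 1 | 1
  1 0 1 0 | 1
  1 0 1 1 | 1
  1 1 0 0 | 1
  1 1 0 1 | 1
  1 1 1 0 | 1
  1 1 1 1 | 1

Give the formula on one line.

  (c | a) = 0011001111111111
  ~d = 1010101010101010
  (~d & b) = 0000101000001010
  ((~d & b) | d) = 0101111101011111
  ((c | a) | ((~d & b) | d)) = 0111111111111111

((c | a) | ((~d & b) | d))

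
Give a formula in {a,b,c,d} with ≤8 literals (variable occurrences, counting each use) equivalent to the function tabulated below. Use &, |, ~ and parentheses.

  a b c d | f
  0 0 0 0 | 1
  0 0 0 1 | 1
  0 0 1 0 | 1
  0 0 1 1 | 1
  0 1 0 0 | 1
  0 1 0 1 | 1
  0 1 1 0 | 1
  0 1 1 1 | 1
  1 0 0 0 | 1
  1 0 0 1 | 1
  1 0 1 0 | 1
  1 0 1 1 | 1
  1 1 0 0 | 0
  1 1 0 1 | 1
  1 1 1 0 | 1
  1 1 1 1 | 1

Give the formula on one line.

(~a | (((c & ~d) | ~b) | ((a & d) & (c | b))))

  ~a = 1111111100000000
  ~d = 1010101010101010
  (c & ~d) = 0010001000100010
  ~b = 1111000011110000
  ((c & ~d) | ~b) = 1111001011110010
  (a & d) = 0000000001010101
  (c | b) = 0011111100111111
  ((a & d) & (c | b)) = 0000000000010101
  (((c & ~d) | ~b) | ((a & d) & (c | b))) = 1111001011110111
  (~a | (((c & ~d) | ~b) | ((a & d) & (c | b)))) = 1111111111110111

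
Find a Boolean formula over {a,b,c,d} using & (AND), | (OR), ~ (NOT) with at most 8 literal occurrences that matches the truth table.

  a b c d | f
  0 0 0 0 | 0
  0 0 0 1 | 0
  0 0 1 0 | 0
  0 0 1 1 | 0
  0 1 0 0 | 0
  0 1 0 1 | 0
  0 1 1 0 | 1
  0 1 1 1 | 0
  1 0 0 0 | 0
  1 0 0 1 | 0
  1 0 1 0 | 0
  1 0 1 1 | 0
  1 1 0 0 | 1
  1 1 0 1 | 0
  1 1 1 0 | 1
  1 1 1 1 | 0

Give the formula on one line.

(((b | ~c) & ((c | a) & ~d)) & (~a | b))

  ~c = 1100110011001100
  (b | ~c) = 1100111111001111
  (c | a) = 0011001111111111
  ~d = 1010101010101010
  ((c | a) & ~d) = 0010001010101010
  ((b | ~c) & ((c | a) & ~d)) = 0000001010001010
  ~a = 1111111100000000
  (~a | b) = 1111111100001111
  (((b | ~c) & ((c | a) & ~d)) & (~a | b)) = 0000001000001010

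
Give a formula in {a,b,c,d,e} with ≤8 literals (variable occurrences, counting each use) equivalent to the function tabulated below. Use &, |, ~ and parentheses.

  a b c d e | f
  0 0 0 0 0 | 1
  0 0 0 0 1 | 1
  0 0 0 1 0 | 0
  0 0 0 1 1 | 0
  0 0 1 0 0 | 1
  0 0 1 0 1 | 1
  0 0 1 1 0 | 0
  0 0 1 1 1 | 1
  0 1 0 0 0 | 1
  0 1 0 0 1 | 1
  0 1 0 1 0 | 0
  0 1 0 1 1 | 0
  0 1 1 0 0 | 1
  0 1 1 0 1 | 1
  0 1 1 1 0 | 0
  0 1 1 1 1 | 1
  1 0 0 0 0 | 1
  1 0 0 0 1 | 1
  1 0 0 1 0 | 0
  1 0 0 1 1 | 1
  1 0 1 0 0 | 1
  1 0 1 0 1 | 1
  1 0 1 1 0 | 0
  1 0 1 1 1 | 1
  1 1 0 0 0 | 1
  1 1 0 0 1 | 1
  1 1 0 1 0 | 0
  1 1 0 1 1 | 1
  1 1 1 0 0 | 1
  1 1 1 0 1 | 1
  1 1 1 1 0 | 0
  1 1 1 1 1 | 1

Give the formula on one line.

  ~d = 11001100110011001100110011001100
  (~d & b) = 00000000110011000000000011001100
  ((~d & b) | d) = 00110011111111110011001111111111
  (c | a) = 00001111000011111111111111111111
  ((c | a) & e) = 00000101000001010101010101010101
  (((~d & b) | d) & ((c | a) & e)) = 00000001000001010001000101010101
  ((((~d & b) | d) & ((c | a) & e)) | ~d) = 11001101110011011101110111011101

((((~d & b) | d) & ((c | a) & e)) | ~d)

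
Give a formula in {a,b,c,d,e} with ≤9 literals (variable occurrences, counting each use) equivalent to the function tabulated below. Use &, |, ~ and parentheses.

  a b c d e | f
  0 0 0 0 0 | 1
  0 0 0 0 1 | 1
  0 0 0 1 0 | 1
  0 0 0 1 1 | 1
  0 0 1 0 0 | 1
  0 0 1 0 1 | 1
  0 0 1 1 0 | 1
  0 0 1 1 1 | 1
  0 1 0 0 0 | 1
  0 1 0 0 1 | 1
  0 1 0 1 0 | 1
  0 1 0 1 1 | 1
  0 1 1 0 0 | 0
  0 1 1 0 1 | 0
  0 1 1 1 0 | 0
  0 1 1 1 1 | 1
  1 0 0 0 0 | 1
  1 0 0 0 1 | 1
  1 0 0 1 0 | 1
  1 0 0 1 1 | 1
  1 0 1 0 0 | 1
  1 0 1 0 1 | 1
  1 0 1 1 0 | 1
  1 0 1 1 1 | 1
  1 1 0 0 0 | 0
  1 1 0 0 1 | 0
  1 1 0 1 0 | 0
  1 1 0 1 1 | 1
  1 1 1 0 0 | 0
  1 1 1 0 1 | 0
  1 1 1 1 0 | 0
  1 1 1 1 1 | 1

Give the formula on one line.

((~b | (e & d)) | ((a | ~c) & ~a))

  ~b = 11111111000000001111111100000000
  (e & d) = 00010001000100010001000100010001
  (~b | (e & d)) = 11111111000100011111111100010001
  ~c = 11110000111100001111000011110000
  (a | ~c) = 11110000111100001111111111111111
  ~a = 11111111111111110000000000000000
  ((a | ~c) & ~a) = 11110000111100000000000000000000
  ((~b | (e & d)) | ((a | ~c) & ~a)) = 11111111111100011111111100010001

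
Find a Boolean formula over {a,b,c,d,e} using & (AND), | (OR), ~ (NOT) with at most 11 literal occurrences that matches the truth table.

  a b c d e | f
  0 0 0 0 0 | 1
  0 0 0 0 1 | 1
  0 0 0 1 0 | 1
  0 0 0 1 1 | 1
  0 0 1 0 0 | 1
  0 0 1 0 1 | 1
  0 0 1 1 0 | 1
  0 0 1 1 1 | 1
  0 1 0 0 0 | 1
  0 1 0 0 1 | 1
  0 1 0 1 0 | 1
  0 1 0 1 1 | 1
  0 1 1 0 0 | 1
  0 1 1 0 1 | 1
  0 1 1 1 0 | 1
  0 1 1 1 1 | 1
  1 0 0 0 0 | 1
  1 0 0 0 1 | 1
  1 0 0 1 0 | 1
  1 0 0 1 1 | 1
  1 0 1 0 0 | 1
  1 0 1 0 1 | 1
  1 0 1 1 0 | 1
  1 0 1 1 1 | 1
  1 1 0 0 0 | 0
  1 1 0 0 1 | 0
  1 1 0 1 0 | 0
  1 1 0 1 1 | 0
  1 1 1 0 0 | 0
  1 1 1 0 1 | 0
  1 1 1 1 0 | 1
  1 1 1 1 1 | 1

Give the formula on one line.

((~a | (~b & a)) | (b & (~b | ((c & d) & (a | e)))))

  ~a = 11111111111111110000000000000000
  ~b = 11111111000000001111111100000000
  (~b & a) = 00000000000000001111111100000000
  (~a | (~b & a)) = 11111111111111111111111100000000
  (c & d) = 00000011000000110000001100000011
  (a | e) = 01010101010101011111111111111111
  ((c & d) & (a | e)) = 00000001000000010000001100000011
  (~b | ((c & d) & (a | e))) = 11111111000000011111111100000011
  (b & (~b | ((c & d) & (a | e)))) = 00000000000000010000000000000011
  ((~a | (~b & a)) | (b & (~b | ((c & d) & (a | e))))) = 11111111111111111111111100000011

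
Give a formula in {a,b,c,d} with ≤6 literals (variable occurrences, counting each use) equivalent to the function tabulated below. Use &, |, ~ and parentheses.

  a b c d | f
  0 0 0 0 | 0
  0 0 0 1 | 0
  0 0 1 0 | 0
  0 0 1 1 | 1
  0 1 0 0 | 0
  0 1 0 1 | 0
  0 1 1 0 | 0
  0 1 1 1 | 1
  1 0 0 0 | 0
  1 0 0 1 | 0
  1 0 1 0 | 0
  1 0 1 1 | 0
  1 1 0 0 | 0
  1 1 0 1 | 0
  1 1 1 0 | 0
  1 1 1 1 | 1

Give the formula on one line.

  ~a = 1111111100000000
  (c & ~a) = 0011001100000000
  ~c = 1100110011001100
  (b | ~c) = 1100111111001111
  ((b | ~c) & c) = 0000001100000011
  ((c & ~a) | ((b | ~c) & c)) = 0011001100000011
  (d & ((c & ~a) | ((b | ~c) & c))) = 0001000100000001

(d & ((c & ~a) | ((b | ~c) & c)))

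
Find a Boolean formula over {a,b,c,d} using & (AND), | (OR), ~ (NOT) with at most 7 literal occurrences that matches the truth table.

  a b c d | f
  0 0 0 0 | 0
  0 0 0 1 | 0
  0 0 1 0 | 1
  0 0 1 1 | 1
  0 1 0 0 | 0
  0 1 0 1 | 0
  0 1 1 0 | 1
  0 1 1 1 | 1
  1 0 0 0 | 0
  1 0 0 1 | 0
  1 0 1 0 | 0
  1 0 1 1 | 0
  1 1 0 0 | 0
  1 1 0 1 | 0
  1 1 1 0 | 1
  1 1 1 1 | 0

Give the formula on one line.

((c & (b | ~a)) & (~d | ~a))

  ~a = 1111111100000000
  (b | ~a) = 1111111100001111
  (c & (b | ~a)) = 0011001100000011
  ~d = 1010101010101010
  (~d | ~a) = 1111111110101010
  ((c & (b | ~a)) & (~d | ~a)) = 0011001100000010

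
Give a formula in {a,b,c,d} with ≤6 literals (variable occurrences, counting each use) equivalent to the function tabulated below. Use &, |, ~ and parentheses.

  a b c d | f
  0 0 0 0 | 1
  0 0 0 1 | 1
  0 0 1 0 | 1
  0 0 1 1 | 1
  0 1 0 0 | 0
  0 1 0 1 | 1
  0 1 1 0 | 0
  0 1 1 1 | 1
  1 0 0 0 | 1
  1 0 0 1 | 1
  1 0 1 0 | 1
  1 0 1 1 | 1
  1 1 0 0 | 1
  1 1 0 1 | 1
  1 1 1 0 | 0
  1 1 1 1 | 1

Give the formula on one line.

  ~a = 1111111100000000
  (~a | b) = 1111111100001111
  ~c = 1100110011001100
  (a & ~c) = 0000000011001100
  ((~a | b) & (a & ~c)) = 0000000000001100
  ~b = 1111000011110000
  (d | ~b) = 1111010111110101
  (((~a | b) & (a & ~c)) | (d | ~b)) = 1111010111111101

(((~a | b) & (a & ~c)) | (d | ~b))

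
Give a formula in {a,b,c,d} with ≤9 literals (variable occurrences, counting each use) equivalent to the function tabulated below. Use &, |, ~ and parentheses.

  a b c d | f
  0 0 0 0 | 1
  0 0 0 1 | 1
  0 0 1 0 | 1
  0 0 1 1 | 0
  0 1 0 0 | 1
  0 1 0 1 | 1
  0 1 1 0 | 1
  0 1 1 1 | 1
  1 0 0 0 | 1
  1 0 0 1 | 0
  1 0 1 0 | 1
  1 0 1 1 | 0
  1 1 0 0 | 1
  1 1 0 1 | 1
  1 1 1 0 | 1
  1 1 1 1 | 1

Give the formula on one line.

((((~a | c) & ~c) | ((~b | d) & ~d)) | ((~d & ~c) | b))

  ~a = 1111111100000000
  (~a | c) = 1111111100110011
  ~c = 1100110011001100
  ((~a | c) & ~c) = 1100110000000000
  ~b = 1111000011110000
  (~b | d) = 1111010111110101
  ~d = 1010101010101010
  ((~b | d) & ~d) = 1010000010100000
  (((~a | c) & ~c) | ((~b | d) & ~d)) = 1110110010100000
  (~d & ~c) = 1000100010001000
  ((~d & ~c) | b) = 1000111110001111
  ((((~a | c) & ~c) | ((~b | d) & ~d)) | ((~d & ~c) | b)) = 1110111110101111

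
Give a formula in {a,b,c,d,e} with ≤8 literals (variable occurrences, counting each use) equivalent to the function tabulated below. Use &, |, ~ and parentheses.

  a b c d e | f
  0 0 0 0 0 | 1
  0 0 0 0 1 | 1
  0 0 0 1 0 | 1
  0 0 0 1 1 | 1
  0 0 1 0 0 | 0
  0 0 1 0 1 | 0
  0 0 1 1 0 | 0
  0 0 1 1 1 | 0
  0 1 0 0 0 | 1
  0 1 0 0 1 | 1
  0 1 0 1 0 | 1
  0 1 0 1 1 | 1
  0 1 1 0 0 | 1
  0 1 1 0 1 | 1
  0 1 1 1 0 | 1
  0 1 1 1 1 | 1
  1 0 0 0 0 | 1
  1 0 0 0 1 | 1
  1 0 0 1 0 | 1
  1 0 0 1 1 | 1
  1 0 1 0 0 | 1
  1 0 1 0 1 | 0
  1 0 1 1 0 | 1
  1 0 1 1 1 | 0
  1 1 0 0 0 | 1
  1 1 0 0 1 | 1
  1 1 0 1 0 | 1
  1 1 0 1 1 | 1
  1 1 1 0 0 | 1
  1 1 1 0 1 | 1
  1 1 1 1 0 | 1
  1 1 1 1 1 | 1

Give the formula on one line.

  ~c = 11110000111100001111000011110000
  (b | ~c) = 11110000111111111111000011111111
  ~e = 10101010101010101010101010101010
  ~a = 11111111111111110000000000000000
  (~a | c) = 11111111111111110000111100001111
  ((~a | c) | b) = 11111111111111110000111111111111
  (~e & ((~a | c) | b)) = 10101010101010100000101010101010
  (a & (~e & ((~a | c) | b))) = 00000000000000000000101010101010
  ((b | ~c) | (a & (~e & ((~a | c) | b)))) = 11110000111111111111101011111111

((b | ~c) | (a & (~e & ((~a | c) | b))))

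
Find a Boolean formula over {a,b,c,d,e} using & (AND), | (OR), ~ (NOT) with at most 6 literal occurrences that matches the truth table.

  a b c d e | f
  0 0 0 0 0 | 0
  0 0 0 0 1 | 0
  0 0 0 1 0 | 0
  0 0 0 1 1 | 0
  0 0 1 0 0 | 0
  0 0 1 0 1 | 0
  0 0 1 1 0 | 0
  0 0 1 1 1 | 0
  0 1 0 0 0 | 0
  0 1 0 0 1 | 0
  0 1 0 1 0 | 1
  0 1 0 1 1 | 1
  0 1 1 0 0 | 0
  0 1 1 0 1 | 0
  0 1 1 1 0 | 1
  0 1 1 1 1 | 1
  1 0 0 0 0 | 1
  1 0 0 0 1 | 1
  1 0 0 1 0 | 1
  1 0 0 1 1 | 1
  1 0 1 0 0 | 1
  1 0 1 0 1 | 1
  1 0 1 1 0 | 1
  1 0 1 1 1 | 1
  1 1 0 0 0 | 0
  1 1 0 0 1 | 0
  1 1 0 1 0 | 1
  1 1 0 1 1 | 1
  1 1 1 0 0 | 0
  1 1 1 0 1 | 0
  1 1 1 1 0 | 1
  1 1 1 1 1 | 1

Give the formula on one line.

  (b & d) = 00000000001100110000000000110011
  ~b = 11111111000000001111111100000000
  (~b & a) = 00000000000000001111111100000000
  ((b & d) | (~b & a)) = 00000000001100111111111100110011

((b & d) | (~b & a))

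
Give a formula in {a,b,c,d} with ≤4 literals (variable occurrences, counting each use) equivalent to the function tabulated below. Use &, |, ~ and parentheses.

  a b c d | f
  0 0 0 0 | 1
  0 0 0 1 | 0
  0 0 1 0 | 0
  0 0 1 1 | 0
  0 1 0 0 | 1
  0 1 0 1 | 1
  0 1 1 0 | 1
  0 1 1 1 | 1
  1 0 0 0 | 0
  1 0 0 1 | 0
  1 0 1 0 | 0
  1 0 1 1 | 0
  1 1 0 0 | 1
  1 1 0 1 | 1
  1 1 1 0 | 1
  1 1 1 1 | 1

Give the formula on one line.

(b | (~c & (~a & ~d)))

  ~c = 1100110011001100
  ~a = 1111111100000000
  ~d = 1010101010101010
  (~a & ~d) = 1010101000000000
  (~c & (~a & ~d)) = 1000100000000000
  (b | (~c & (~a & ~d))) = 1000111100001111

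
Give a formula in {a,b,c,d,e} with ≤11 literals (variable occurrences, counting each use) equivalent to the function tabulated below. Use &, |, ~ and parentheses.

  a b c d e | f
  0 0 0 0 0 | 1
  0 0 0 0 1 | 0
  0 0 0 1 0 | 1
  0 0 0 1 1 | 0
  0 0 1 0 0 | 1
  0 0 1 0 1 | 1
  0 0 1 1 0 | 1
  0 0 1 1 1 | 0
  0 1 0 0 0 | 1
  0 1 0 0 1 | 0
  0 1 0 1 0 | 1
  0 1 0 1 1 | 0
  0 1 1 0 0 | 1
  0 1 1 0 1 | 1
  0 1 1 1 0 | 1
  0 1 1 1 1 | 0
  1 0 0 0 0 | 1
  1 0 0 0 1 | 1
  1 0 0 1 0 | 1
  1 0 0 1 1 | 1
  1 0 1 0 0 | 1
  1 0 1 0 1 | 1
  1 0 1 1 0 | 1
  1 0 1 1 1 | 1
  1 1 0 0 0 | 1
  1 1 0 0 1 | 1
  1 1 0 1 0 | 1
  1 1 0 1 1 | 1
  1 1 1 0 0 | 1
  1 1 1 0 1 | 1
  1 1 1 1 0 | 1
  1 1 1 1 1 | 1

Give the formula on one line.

  ~e = 10101010101010101010101010101010
  ~d = 11001100110011001100110011001100
  (~e | ~d) = 11101110111011101110111011101110
  (b | e) = 01010101111111110101010111111111
  (a | c) = 00001111000011111111111111111111
  ((b | e) & (a | c)) = 00000101000011110101010111111111
  ((~e | ~d) & ((b | e) & (a | c))) = 00000100000011100100010011101110
  (a | ((~e | ~d) & ((b | e) & (a | c)))) = 00000100000011101111111111111111
  (~e | (a | ((~e | ~d) & ((b | e) & (a | c))))) = 10101110101011101111111111111111

(~e | (a | ((~e | ~d) & ((b | e) & (a | c)))))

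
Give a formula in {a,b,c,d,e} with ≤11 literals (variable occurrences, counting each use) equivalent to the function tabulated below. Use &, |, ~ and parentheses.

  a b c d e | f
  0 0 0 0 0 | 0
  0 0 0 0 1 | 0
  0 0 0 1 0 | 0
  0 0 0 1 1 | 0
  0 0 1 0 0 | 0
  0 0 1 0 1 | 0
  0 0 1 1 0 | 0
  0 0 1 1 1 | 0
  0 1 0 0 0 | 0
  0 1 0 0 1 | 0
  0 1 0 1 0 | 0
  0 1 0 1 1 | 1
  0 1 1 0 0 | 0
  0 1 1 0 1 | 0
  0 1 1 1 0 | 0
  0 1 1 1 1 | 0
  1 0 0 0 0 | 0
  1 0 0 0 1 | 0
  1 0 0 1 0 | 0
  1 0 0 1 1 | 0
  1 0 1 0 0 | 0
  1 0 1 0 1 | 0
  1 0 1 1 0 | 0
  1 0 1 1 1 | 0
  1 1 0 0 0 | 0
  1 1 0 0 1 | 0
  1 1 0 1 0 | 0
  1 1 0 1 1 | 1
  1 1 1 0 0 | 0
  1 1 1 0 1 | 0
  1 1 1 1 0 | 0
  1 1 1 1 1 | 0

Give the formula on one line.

  (b & d) = 00000000001100110000000000110011
  (e & (b & d)) = 00000000000100010000000000010001
  ~c = 11110000111100001111000011110000
  ~d = 11001100110011001100110011001100
  (a & ~d) = 00000000000000001100110011001100
  ~e = 10101010101010101010101010101010
  (b | ~e) = 10101010111111111010101011111111
  (c | (b | ~e)) = 10101111111111111010111111111111
  ((a & ~d) & (c | (b | ~e))) = 00000000000000001000110011001100
  (~c | ((a & ~d) & (c | (b | ~e)))) = 11110000111100001111110011111100
  ((e & (b & d)) & (~c | ((a & ~d) & (c | (b | ~e))))) = 00000000000100000000000000010000

((e & (b & d)) & (~c | ((a & ~d) & (c | (b | ~e)))))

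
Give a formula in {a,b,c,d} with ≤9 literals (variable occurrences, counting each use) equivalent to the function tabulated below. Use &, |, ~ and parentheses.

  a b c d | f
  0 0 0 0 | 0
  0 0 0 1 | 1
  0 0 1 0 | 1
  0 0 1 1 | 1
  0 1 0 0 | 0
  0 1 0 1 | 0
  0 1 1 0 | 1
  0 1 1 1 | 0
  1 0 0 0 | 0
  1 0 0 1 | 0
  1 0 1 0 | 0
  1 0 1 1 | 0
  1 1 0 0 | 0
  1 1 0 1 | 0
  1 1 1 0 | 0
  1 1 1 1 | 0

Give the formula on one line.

((((~b & d) | c) & (~b | (~d & ~a))) & ~a)

  ~b = 1111000011110000
  (~b & d) = 0101000001010000
  ((~b & d) | c) = 0111001101110011
  ~d = 1010101010101010
  ~a = 1111111100000000
  (~d & ~a) = 1010101000000000
  (~b | (~d & ~a)) = 1111101011110000
  (((~b & d) | c) & (~b | (~d & ~a))) = 0111001001110000
  ((((~b & d) | c) & (~b | (~d & ~a))) & ~a) = 0111001000000000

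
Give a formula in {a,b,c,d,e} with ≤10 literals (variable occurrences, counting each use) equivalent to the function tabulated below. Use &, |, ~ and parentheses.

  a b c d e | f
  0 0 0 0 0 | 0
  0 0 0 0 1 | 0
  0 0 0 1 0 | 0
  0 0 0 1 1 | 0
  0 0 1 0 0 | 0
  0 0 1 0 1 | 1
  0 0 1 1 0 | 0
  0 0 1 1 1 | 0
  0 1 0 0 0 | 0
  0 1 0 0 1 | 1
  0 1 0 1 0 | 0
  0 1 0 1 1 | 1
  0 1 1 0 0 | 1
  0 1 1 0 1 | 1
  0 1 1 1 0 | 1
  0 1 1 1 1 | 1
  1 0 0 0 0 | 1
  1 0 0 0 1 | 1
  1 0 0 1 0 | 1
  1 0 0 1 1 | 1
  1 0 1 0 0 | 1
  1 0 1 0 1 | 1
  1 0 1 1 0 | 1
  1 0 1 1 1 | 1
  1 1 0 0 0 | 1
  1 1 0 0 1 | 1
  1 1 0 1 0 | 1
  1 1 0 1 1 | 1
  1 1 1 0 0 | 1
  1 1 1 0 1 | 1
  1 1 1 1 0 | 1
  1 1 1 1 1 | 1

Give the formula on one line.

((a | ((~d & c) | b)) & ((e | a) | (c & b)))

  ~d = 11001100110011001100110011001100
  (~d & c) = 00001100000011000000110000001100
  ((~d & c) | b) = 00001100111111110000110011111111
  (a | ((~d & c) | b)) = 00001100111111111111111111111111
  (e | a) = 01010101010101011111111111111111
  (c & b) = 00000000000011110000000000001111
  ((e | a) | (c & b)) = 01010101010111111111111111111111
  ((a | ((~d & c) | b)) & ((e | a) | (c & b))) = 00000100010111111111111111111111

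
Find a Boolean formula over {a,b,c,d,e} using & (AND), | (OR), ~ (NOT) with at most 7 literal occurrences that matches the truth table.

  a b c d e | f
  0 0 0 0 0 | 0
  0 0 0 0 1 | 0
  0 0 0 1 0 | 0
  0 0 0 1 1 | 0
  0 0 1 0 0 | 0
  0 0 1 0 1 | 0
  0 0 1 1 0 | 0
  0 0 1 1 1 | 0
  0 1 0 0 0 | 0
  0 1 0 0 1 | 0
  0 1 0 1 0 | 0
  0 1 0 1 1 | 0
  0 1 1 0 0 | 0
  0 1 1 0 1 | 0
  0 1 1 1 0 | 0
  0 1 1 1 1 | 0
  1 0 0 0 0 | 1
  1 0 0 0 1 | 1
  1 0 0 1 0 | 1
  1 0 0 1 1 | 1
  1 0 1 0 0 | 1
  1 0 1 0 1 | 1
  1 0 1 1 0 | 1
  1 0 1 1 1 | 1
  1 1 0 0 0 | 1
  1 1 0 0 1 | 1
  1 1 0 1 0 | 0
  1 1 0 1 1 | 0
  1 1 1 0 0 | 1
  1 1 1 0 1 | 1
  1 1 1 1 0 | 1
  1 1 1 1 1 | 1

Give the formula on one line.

  ~a = 11111111111111110000000000000000
  ~d = 11001100110011001100110011001100
  (~d | c) = 11001111110011111100111111001111
  (~a | (~d | c)) = 11111111111111111100111111001111
  ~b = 11111111000000001111111100000000
  (~b & d) = 00110011000000000011001100000000
  ((~a | (~d | c)) | (~b & d)) = 11111111111111111111111111001111
  (a & ((~a | (~d | c)) | (~b & d))) = 00000000000000001111111111001111

(a & ((~a | (~d | c)) | (~b & d)))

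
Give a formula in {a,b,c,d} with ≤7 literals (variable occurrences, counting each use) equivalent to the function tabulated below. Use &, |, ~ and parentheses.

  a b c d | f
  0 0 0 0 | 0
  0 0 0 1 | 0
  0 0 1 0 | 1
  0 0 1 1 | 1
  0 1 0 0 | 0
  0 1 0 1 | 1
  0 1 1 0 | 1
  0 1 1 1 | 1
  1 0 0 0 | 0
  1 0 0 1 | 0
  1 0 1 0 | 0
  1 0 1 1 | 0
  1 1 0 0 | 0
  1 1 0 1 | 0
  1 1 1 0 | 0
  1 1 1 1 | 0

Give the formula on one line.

  (c | b) = 0011111100111111
  ~a = 1111111100000000
  ((c | b) & ~a) = 0011111100000000
  (~a & d) = 0101010100000000
  (c | (~a & d)) = 0111011100110011
  (((c | b) & ~a) & (c | (~a & d))) = 0011011100000000

(((c | b) & ~a) & (c | (~a & d)))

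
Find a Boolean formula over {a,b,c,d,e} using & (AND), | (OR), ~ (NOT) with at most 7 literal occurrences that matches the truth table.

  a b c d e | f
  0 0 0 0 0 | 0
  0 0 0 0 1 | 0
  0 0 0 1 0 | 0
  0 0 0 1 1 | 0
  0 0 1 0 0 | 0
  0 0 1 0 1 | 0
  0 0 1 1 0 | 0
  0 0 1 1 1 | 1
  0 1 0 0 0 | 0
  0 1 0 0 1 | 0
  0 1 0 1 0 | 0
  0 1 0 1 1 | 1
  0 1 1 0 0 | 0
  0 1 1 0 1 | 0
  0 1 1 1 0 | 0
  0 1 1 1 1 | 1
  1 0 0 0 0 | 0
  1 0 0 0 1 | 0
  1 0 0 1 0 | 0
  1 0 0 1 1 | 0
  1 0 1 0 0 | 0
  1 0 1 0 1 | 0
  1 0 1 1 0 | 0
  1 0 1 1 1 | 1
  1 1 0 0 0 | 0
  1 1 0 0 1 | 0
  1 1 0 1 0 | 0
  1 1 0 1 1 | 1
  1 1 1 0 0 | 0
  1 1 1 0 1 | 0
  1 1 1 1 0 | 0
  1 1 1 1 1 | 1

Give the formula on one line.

(((c | b) & (e | ~d)) & d)

  (c | b) = 00001111111111110000111111111111
  ~d = 11001100110011001100110011001100
  (e | ~d) = 11011101110111011101110111011101
  ((c | b) & (e | ~d)) = 00001101110111010000110111011101
  (((c | b) & (e | ~d)) & d) = 00000001000100010000000100010001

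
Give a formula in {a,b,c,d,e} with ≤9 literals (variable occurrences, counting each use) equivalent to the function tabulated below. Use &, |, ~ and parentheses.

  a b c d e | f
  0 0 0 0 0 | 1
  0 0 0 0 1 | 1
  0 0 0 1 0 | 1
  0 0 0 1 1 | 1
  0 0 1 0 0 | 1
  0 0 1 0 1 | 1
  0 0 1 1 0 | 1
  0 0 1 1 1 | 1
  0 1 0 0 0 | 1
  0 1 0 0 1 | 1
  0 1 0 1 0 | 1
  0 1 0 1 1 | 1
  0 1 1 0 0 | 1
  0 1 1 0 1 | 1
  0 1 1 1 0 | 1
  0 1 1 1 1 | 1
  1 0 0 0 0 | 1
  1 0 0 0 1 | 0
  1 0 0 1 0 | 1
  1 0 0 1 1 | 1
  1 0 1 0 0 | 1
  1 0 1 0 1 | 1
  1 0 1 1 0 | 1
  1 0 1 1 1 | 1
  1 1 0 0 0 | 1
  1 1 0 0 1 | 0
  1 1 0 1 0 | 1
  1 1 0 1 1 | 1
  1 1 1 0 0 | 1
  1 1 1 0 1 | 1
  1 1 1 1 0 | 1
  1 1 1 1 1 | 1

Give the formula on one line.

  ~e = 10101010101010101010101010101010
  ~a = 11111111111111110000000000000000
  (c | ~a) = 11111111111111110000111100001111
  (~e | (c | ~a)) = 11111111111111111010111110101111
  ~d = 11001100110011001100110011001100
  (~d | e) = 11011101110111011101110111011101
  ((~d | e) & d) = 00010001000100010001000100010001
  ((~e | (c | ~a)) | ((~d | e) & d)) = 11111111111111111011111110111111

((~e | (c | ~a)) | ((~d | e) & d))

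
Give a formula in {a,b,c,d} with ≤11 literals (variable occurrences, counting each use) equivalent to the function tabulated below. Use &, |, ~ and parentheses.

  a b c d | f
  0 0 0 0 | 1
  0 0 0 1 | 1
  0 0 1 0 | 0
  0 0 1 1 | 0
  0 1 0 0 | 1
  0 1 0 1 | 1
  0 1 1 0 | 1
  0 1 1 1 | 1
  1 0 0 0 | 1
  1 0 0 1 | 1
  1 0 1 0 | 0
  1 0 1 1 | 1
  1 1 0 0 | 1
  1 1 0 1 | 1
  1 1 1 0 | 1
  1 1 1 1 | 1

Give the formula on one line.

(((d & a) | b) | ((~c & ~d) | ((~c | b) & (b | d))))

  (d & a) = 0000000001010101
  ((d & a) | b) = 0000111101011111
  ~c = 1100110011001100
  ~d = 1010101010101010
  (~c & ~d) = 1000100010001000
  (~c | b) = 1100111111001111
  (b | d) = 0101111101011111
  ((~c | b) & (b | d)) = 0100111101001111
  ((~c & ~d) | ((~c | b) & (b | d))) = 1100111111001111
  (((d & a) | b) | ((~c & ~d) | ((~c | b) & (b | d)))) = 1100111111011111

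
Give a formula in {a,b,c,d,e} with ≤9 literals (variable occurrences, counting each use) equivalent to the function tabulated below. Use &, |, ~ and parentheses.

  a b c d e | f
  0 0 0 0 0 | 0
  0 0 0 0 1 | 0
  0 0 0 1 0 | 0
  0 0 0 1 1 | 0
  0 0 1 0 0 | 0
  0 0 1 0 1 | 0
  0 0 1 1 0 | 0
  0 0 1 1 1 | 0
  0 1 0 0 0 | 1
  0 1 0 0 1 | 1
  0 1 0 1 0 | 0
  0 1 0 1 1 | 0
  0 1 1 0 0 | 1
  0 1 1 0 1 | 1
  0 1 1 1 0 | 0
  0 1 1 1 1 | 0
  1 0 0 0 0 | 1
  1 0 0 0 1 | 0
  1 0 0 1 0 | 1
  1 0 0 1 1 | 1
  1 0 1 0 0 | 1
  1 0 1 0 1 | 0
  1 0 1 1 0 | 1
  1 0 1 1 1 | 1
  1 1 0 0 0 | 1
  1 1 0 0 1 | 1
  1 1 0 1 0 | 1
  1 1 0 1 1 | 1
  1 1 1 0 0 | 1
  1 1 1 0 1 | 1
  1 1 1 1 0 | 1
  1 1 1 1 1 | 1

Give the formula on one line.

  ~d = 11001100110011001100110011001100
  (b & ~d) = 00000000110011000000000011001100
  ~e = 10101010101010101010101010101010
  (~e | b) = 10101010111111111010101011111111
  (d | (~e | b)) = 10111011111111111011101111111111
  ((d | (~e | b)) & a) = 00000000000000001011101111111111
  ((b & ~d) | ((d | (~e | b)) & a)) = 00000000110011001011101111111111

((b & ~d) | ((d | (~e | b)) & a))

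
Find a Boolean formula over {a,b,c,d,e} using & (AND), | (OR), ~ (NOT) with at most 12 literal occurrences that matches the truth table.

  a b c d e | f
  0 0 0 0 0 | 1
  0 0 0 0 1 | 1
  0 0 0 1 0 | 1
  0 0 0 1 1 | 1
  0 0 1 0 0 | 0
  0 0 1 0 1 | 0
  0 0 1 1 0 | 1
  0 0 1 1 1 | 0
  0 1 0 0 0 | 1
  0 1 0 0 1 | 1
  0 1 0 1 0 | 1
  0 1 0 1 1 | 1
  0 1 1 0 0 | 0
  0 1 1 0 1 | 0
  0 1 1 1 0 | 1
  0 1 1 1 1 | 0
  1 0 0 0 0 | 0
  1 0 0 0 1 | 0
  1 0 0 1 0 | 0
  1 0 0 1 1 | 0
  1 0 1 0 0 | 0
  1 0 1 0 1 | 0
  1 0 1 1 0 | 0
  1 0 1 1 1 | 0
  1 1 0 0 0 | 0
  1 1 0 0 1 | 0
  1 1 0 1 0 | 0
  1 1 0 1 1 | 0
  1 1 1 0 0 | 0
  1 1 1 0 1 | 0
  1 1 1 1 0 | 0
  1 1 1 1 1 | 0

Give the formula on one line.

(((~c | (~b & a)) | ~e) & (~a & ((~c | e) | (d | e))))

  ~c = 11110000111100001111000011110000
  ~b = 11111111000000001111111100000000
  (~b & a) = 00000000000000001111111100000000
  (~c | (~b & a)) = 11110000111100001111111111110000
  ~e = 10101010101010101010101010101010
  ((~c | (~b & a)) | ~e) = 11111010111110101111111111111010
  ~a = 11111111111111110000000000000000
  (~c | e) = 11110101111101011111010111110101
  (d | e) = 01110111011101110111011101110111
  ((~c | e) | (d | e)) = 11110111111101111111011111110111
  (~a & ((~c | e) | (d | e))) = 11110111111101110000000000000000
  (((~c | (~b & a)) | ~e) & (~a & ((~c | e) | (d | e)))) = 11110010111100100000000000000000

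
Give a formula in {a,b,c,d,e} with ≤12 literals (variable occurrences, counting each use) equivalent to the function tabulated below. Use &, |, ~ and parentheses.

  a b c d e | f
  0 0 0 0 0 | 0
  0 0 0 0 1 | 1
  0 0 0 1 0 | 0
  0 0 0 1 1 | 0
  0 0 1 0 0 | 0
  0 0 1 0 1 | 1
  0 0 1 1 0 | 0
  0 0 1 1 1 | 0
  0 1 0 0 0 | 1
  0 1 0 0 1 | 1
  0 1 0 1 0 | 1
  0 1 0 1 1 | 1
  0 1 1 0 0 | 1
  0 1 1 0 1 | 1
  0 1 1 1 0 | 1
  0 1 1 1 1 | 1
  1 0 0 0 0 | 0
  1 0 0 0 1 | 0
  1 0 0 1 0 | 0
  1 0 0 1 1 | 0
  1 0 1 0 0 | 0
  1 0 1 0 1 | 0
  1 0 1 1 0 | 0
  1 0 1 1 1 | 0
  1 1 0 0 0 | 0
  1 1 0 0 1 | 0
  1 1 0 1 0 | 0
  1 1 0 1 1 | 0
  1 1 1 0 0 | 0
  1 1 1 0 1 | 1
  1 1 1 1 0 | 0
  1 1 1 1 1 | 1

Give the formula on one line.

  ~a = 11111111111111110000000000000000
  (c & b) = 00000000000011110000000000001111
  (~a | (c & b)) = 11111111111111110000000000001111
  (~a | e) = 11111111111111110101010101010101
  ((~a | e) & b) = 00000000111111110000000001010101
  ~d = 11001100110011001100110011001100
  (e | d) = 01110111011101110111011101110111
  (~d & (e | d)) = 01000100010001000100010001000100
  (((~a | e) & b) | (~d & (e | d))) = 01000100111111110100010001010101
  ((~a | (c & b)) & (((~a | e) & b) | (~d & (e | d)))) = 01000100111111110000000000000101

((~a | (c & b)) & (((~a | e) & b) | (~d & (e | d))))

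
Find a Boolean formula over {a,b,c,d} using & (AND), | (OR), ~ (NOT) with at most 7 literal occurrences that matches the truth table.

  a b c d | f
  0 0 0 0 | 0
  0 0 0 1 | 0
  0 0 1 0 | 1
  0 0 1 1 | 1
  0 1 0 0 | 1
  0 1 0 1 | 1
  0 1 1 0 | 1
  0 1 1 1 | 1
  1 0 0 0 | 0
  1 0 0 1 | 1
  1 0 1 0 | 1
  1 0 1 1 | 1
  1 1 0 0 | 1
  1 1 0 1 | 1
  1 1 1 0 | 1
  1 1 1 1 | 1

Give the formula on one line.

(c | ((((b & ~a) | d) & a) | b))

  ~a = 1111111100000000
  (b & ~a) = 0000111100000000
  ((b & ~a) | d) = 0101111101010101
  (((b & ~a) | d) & a) = 0000000001010101
  ((((b & ~a) | d) & a) | b) = 0000111101011111
  (c | ((((b & ~a) | d) & a) | b)) = 0011111101111111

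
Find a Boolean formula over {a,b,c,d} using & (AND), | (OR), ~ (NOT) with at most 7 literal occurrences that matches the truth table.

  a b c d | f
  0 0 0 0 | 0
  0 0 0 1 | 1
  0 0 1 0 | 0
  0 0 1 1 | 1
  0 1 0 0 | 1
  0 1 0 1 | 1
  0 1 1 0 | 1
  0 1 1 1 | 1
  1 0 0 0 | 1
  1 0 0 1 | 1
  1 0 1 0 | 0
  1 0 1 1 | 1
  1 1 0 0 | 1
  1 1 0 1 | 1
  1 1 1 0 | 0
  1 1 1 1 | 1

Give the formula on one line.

  ~c = 1100110011001100
  (a & ~c) = 0000000011001100
  ~a = 1111111100000000
  (~c | ~a) = 1111111111001100
  (b & (~c | ~a)) = 0000111100001100
  (d | (b & (~c | ~a))) = 0101111101011101
  ((a & ~c) | (d | (b & (~c | ~a)))) = 0101111111011101

((a & ~c) | (d | (b & (~c | ~a))))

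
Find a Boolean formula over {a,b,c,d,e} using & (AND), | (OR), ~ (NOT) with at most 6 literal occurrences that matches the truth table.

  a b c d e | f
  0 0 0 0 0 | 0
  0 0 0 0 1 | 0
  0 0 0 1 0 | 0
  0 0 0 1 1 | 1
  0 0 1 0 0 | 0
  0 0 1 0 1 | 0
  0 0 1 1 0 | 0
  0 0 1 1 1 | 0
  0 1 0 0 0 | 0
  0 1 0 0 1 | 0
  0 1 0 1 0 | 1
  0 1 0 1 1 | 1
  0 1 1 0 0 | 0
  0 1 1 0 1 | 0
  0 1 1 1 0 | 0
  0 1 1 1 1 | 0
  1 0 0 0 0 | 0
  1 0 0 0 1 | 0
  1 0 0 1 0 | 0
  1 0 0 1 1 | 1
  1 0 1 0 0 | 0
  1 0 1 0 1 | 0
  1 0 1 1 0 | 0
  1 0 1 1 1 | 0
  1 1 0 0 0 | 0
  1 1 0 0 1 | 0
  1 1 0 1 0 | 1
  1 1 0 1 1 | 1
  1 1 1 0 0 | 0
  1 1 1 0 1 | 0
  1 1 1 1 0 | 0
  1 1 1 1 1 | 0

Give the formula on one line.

  ~c = 11110000111100001111000011110000
  (~c & d) = 00110000001100000011000000110000
  ~d = 11001100110011001100110011001100
  (b | c) = 00001111111111110000111111111111
  ((b | c) | e) = 01011111111111110101111111111111
  (~d | ((b | c) | e)) = 11011111111111111101111111111111
  ((~c & d) & (~d | ((b | c) | e))) = 00010000001100000001000000110000

((~c & d) & (~d | ((b | c) | e)))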